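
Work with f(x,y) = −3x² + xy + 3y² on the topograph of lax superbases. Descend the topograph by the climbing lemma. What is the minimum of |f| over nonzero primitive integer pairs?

river: ρ → (3,5,-1)
river: ρ → (-1,5,3)
river: ρ → (3,1,-3)
river: ρ → (-3,5,1)
river: ρ → (1,5,-3)
river: ρ → (-3,1,3)
closes: descent 0, river 6
min |a| on river = 1

1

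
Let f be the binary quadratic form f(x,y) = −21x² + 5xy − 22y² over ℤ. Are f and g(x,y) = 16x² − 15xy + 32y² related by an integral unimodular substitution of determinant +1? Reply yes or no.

D₁ = -1823, D₂ = -1823
f is negative-definite; reduce −f:
−f: reduced (well bottom): (21,-5,22) with a≤c, −a<b≤a
flip sign back: reduced form of f is (-21,5,-22)
g: reduced (well bottom): (16,-15,32) with a≤c, −a<b≤a
reduced forms (-21, 5, -22) vs (16, -15, 32) ⇒ inequivalent

no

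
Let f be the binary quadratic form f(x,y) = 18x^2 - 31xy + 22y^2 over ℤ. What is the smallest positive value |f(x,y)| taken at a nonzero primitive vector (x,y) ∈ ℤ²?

translate: b→5 (≡-31 mod 36), so (18,-31,22)→(18,5,9)
flip: (18,5,9)→(9,-5,18)
reduced (well bottom): (9,-5,18) with a≤c, −a<b≤a
well minimum = a = 9

9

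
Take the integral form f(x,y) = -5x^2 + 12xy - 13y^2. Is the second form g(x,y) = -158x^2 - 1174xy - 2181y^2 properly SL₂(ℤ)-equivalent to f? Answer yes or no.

D₁ = -116, D₂ = -116
f is negative-definite; reduce −f:
−f: translate: b→-2 (≡-12 mod 10), so (5,-12,13)→(5,-2,6)
−f: reduced (well bottom): (5,-2,6) with a≤c, −a<b≤a
flip sign back: reduced form of f is (-5,2,-6)
g is negative-definite; reduce −g:
−g: translate: b→-90 (≡1174 mod 316), so (158,1174,2181)→(158,-90,13)
−g: flip: (158,-90,13)→(13,90,158)
−g: translate: b→12 (≡90 mod 26), so (13,90,158)→(13,12,5)
−g: flip: (13,12,5)→(5,-12,13)
−g: translate: b→-2 (≡-12 mod 10), so (5,-12,13)→(5,-2,6)
−g: reduced (well bottom): (5,-2,6) with a≤c, −a<b≤a
flip sign back: reduced form of g is (-5,2,-6)
reduced forms (-5, 2, -6) vs (-5, 2, -6) ⇒ equivalent

yes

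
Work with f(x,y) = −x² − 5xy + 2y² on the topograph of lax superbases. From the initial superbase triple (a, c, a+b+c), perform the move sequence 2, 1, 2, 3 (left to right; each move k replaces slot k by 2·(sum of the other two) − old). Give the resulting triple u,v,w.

start (-1,2,-4) = (f(1,0),f(0,1),f(1,1))
replace slot 2: 2·((-1)+(-4)) − 2 = -12 → (-1,-12,-4)
replace slot 1: 2·((-12)+(-4)) − (-1) = -31 → (-31,-12,-4)
replace slot 2: 2·((-31)+(-4)) − (-12) = -58 → (-31,-58,-4)
replace slot 3: 2·((-31)+(-58)) − (-4) = -174 → (-31,-58,-174)

-31,-58,-174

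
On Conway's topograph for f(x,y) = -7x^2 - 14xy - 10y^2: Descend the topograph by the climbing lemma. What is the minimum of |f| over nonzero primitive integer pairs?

translate: b→0 (≡14 mod 14), so (7,14,10)→(7,0,3)
flip: (7,0,3)→(3,0,7)
reduced (well bottom): (3,0,7) with a≤c, −a<b≤a
well minimum |f| = |-3| = 3 (negative-definite)

3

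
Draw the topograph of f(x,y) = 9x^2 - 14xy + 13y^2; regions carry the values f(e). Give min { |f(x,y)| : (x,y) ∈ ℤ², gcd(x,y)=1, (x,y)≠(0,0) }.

translate: b→4 (≡-14 mod 18), so (9,-14,13)→(9,4,8)
flip: (9,4,8)→(8,-4,9)
reduced (well bottom): (8,-4,9) with a≤c, −a<b≤a
well minimum = a = 8

8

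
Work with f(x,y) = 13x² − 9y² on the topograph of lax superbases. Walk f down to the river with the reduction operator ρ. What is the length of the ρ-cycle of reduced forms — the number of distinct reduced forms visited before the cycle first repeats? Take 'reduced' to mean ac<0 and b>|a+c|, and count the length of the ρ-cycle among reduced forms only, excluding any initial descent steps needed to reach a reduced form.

D = 468, ⌊√D⌋ = 21
descent: ρ → (-9,18,4)  [lands on river]
river: ρ → (4,14,-17)
river: ρ → (-17,20,1)
river: ρ → (1,20,-17)
river: ρ → (-17,14,4)
river: ρ → (4,18,-9)
ρ-cycle length = 6 (tail of 1 descent step not counted)

6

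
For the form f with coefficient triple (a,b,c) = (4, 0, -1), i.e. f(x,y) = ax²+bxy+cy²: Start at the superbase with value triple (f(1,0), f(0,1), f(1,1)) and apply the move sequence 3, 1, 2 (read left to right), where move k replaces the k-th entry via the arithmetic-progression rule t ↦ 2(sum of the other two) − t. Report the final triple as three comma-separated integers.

start (4,-1,3) = (f(1,0),f(0,1),f(1,1))
replace slot 3: 2·(4+(-1)) − 3 = 3 → (4,-1,3)
replace slot 1: 2·((-1)+3) − 4 = 0 → (0,-1,3)
replace slot 2: 2·(0+3) − (-1) = 7 → (0,7,3)

0,7,3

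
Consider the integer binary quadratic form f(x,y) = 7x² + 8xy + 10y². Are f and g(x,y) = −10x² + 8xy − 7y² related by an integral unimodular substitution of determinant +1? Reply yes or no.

D₁ = -216, D₂ = -216
f: translate: b→-6 (≡8 mod 14), so (7,8,10)→(7,-6,9)
f: reduced (well bottom): (7,-6,9) with a≤c, −a<b≤a
g is negative-definite; reduce −g:
−g: flip: (10,-8,7)→(7,8,10)
−g: translate: b→-6 (≡8 mod 14), so (7,8,10)→(7,-6,9)
−g: reduced (well bottom): (7,-6,9) with a≤c, −a<b≤a
flip sign back: reduced form of g is (-7,6,-9)
reduced forms (7, -6, 9) vs (-7, 6, -9) ⇒ inequivalent

no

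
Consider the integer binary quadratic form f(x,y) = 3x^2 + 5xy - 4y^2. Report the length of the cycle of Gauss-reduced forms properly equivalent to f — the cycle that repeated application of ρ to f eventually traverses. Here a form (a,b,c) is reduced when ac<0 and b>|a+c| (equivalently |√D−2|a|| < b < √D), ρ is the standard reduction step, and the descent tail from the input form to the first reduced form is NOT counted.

D = 73, ⌊√D⌋ = 8
river: ρ → (-4,3,4)
river: ρ → (4,5,-3)
river: ρ → (-3,7,2)
river: ρ → (2,5,-6)
river: ρ → (-6,7,1)
river: ρ → (1,7,-6)
river: ρ → (-6,5,2)
river: ρ → (2,7,-3)
river: ρ → (-3,5,4)
river: ρ → (4,3,-4)
river: ρ → (-4,5,3)
river: ρ → (3,7,-2)
river: ρ → (-2,5,6)
river: ρ → (6,7,-1)
river: ρ → (-1,7,6)
river: ρ → (6,5,-2)
river: ρ → (-2,7,3)
river: ρ → (3,5,-4)
ρ-cycle length = 18 (tail of 0 descent steps not counted)

18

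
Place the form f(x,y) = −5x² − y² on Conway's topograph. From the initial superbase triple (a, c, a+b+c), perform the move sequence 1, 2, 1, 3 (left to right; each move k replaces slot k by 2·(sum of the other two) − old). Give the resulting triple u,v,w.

start (-5,-1,-6) = (f(1,0),f(0,1),f(1,1))
replace slot 1: 2·((-1)+(-6)) − (-5) = -9 → (-9,-1,-6)
replace slot 2: 2·((-9)+(-6)) − (-1) = -29 → (-9,-29,-6)
replace slot 1: 2·((-29)+(-6)) − (-9) = -61 → (-61,-29,-6)
replace slot 3: 2·((-61)+(-29)) − (-6) = -174 → (-61,-29,-174)

-61,-29,-174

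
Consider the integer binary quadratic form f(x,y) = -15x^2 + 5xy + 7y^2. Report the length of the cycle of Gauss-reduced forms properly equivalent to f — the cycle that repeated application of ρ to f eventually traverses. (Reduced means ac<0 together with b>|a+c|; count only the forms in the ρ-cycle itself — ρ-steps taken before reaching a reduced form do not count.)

D = 445, ⌊√D⌋ = 21
descent: ρ → (7,9,-13)  [lands on river]
river: ρ → (-13,17,3)
river: ρ → (3,19,-7)
river: ρ → (-7,9,13)
river: ρ → (13,17,-3)
river: ρ → (-3,19,7)
ρ-cycle length = 6 (tail of 1 descent step not counted)

6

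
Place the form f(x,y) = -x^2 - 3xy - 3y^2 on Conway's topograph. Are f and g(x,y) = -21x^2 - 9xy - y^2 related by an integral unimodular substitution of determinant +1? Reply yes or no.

D₁ = -3, D₂ = -3
f is negative-definite; reduce −f:
−f: translate: b→1 (≡3 mod 2), so (1,3,3)→(1,1,1)
−f: reduced (well bottom): (1,1,1) with a≤c, −a<b≤a
flip sign back: reduced form of f is (-1,-1,-1)
g is negative-definite; reduce −g:
−g: flip: (21,9,1)→(1,-9,21)
−g: translate: b→1 (≡-9 mod 2), so (1,-9,21)→(1,1,1)
−g: reduced (well bottom): (1,1,1) with a≤c, −a<b≤a
flip sign back: reduced form of g is (-1,-1,-1)
reduced forms (-1, -1, -1) vs (-1, -1, -1) ⇒ equivalent

yes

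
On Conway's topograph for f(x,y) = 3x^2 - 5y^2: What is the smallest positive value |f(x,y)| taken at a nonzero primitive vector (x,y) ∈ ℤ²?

descent: ρ → (-5,0,3)
descent: ρ → (3,6,-2)  [lands on river]
river: ρ → (-2,6,3)
closes: descent 2, river 2
min |a| on river = 2

2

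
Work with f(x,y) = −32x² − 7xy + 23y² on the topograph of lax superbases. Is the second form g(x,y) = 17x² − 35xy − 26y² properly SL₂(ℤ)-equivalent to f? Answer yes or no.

D₁ = 2993, D₂ = 2993
river cycle of f (length 6): (23, 53, -2), (-2, 51, 49), (49, 47, -4), (-4, 49, 37), (37, 25, -16), (-16, 39, 23)
river cycle of g (length 12): (-26, 35, 17), (17, 33, -28), (-28, 23, 22), (22, 21, -29), (-29, 37, 14), (14, 47, -14), (-14, 37, 29), (29, 21, -22), (-22, 23, 28), (28, 33, -17), … (2 more)
cycles differ ⇒ inequivalent

no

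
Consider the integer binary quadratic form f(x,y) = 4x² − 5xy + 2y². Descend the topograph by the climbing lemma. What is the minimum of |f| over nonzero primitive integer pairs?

translate: b→3 (≡-5 mod 8), so (4,-5,2)→(4,3,1)
flip: (4,3,1)→(1,-3,4)
translate: b→1 (≡-3 mod 2), so (1,-3,4)→(1,1,2)
reduced (well bottom): (1,1,2) with a≤c, −a<b≤a
well minimum = a = 1

1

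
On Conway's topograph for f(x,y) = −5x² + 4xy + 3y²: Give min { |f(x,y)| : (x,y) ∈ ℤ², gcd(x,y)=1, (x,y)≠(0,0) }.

river: ρ → (3,8,-1)
river: ρ → (-1,8,3)
river: ρ → (3,4,-5)
river: ρ → (-5,6,2)
river: ρ → (2,6,-5)
river: ρ → (-5,4,3)
closes: descent 0, river 6
min |a| on river = 1

1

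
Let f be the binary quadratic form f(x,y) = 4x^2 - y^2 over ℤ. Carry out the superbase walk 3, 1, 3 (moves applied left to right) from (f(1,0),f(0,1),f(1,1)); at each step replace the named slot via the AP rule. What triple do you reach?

start (4,-1,3) = (f(1,0),f(0,1),f(1,1))
replace slot 3: 2·(4+(-1)) − 3 = 3 → (4,-1,3)
replace slot 1: 2·((-1)+3) − 4 = 0 → (0,-1,3)
replace slot 3: 2·(0+(-1)) − 3 = -5 → (0,-1,-5)

0,-1,-5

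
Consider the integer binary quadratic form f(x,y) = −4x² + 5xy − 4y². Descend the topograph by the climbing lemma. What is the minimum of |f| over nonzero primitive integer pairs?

translate: b→3 (≡-5 mod 8), so (4,-5,4)→(4,3,3)
flip: (4,3,3)→(3,-3,4)
translate: b→3 (≡-3 mod 6), so (3,-3,4)→(3,3,4)
reduced (well bottom): (3,3,4) with a≤c, −a<b≤a
well minimum |f| = |-3| = 3 (negative-definite)

3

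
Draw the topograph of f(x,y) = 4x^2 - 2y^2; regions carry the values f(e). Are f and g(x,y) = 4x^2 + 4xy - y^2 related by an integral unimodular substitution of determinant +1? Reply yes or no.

D₁ = 32, D₂ = 32
river cycle of f (length 2): (-2, 4, 2), (2, 4, -2)
river cycle of g (length 2): (-1, 4, 4), (4, 4, -1)
cycles differ ⇒ inequivalent

no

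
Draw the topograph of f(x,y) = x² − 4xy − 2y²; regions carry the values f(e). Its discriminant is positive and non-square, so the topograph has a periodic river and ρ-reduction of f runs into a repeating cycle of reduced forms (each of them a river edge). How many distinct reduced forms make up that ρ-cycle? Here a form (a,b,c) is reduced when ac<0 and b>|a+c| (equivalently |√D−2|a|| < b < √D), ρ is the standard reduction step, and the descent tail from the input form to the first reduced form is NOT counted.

D = 24, ⌊√D⌋ = 4
descent: ρ → (-2,4,1)  [lands on river]
river: ρ → (1,4,-2)
ρ-cycle length = 2 (tail of 1 descent step not counted)

2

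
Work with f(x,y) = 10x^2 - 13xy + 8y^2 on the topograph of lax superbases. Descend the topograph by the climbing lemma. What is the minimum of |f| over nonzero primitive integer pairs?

translate: b→7 (≡-13 mod 20), so (10,-13,8)→(10,7,5)
flip: (10,7,5)→(5,-7,10)
translate: b→3 (≡-7 mod 10), so (5,-7,10)→(5,3,8)
reduced (well bottom): (5,3,8) with a≤c, −a<b≤a
well minimum = a = 5

5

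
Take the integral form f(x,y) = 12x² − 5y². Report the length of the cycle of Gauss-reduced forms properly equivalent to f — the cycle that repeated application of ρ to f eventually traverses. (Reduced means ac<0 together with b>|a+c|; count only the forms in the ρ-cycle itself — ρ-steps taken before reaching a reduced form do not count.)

D = 240, ⌊√D⌋ = 15
descent: ρ → (-5,10,7)  [lands on river]
river: ρ → (7,4,-8)
river: ρ → (-8,12,3)
river: ρ → (3,12,-8)
river: ρ → (-8,4,7)
river: ρ → (7,10,-5)
ρ-cycle length = 6 (tail of 1 descent step not counted)

6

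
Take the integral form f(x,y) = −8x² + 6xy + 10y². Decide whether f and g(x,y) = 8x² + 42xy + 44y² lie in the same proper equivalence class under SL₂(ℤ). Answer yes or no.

D₁ = 356, D₂ = 356
river cycle of f (length 14): (10, 14, -4), (-4, 18, 2), (2, 18, -4), (-4, 14, 10), (10, 6, -8), (-8, 10, 8), (8, 6, -10), (-10, 14, 4), (4, 18, -2), (-2, 18, 4), … (4 more)
river cycle of g (length 14): (8, 10, -8), (-8, 6, 10), (10, 14, -4), (-4, 18, 2), (2, 18, -4), (-4, 14, 10), (10, 6, -8), (-8, 10, 8), (8, 6, -10), (-10, 14, 4), … (4 more)
cycles coincide ⇒ equivalent

yes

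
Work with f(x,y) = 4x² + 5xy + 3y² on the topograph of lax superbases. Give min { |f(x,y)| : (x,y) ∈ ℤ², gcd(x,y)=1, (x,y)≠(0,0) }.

translate: b→-3 (≡5 mod 8), so (4,5,3)→(4,-3,2)
flip: (4,-3,2)→(2,3,4)
translate: b→-1 (≡3 mod 4), so (2,3,4)→(2,-1,3)
reduced (well bottom): (2,-1,3) with a≤c, −a<b≤a
well minimum = a = 2

2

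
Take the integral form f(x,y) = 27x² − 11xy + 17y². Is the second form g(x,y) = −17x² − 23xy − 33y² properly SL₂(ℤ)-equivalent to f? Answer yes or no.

D₁ = -1715, D₂ = -1715
f: flip: (27,-11,17)→(17,11,27)
f: reduced (well bottom): (17,11,27) with a≤c, −a<b≤a
g is negative-definite; reduce −g:
−g: translate: b→-11 (≡23 mod 34), so (17,23,33)→(17,-11,27)
−g: reduced (well bottom): (17,-11,27) with a≤c, −a<b≤a
flip sign back: reduced form of g is (-17,11,-27)
reduced forms (17, 11, 27) vs (-17, 11, -27) ⇒ inequivalent

no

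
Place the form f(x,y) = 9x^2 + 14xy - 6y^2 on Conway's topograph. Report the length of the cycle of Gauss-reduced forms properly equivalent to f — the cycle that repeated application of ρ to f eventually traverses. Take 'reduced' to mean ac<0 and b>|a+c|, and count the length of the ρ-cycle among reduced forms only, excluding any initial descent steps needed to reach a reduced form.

D = 412, ⌊√D⌋ = 20
river: ρ → (-6,10,13)
river: ρ → (13,16,-3)
river: ρ → (-3,20,1)
river: ρ → (1,20,-3)
river: ρ → (-3,16,13)
river: ρ → (13,10,-6)
river: ρ → (-6,14,9)
river: ρ → (9,4,-11)
river: ρ → (-11,18,2)
river: ρ → (2,18,-11)
river: ρ → (-11,4,9)
river: ρ → (9,14,-6)
ρ-cycle length = 12 (tail of 0 descent steps not counted)

12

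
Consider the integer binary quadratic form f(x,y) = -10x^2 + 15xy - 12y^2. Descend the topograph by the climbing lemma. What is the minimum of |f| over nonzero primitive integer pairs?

translate: b→5 (≡-15 mod 20), so (10,-15,12)→(10,5,7)
flip: (10,5,7)→(7,-5,10)
reduced (well bottom): (7,-5,10) with a≤c, −a<b≤a
well minimum |f| = |-7| = 7 (negative-definite)

7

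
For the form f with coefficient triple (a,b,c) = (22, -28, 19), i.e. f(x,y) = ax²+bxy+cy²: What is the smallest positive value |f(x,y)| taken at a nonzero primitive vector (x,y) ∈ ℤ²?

translate: b→16 (≡-28 mod 44), so (22,-28,19)→(22,16,13)
flip: (22,16,13)→(13,-16,22)
translate: b→10 (≡-16 mod 26), so (13,-16,22)→(13,10,19)
reduced (well bottom): (13,10,19) with a≤c, −a<b≤a
well minimum = a = 13

13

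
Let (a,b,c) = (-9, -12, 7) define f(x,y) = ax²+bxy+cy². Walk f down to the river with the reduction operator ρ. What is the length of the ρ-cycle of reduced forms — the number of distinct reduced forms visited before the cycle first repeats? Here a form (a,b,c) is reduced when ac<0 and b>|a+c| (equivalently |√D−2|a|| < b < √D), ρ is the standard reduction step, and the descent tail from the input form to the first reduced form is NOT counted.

D = 396, ⌊√D⌋ = 19
descent: ρ → (7,12,-9)  [lands on river]
river: ρ → (-9,6,10)
river: ρ → (10,14,-5)
river: ρ → (-5,16,7)
ρ-cycle length = 4 (tail of 1 descent step not counted)

4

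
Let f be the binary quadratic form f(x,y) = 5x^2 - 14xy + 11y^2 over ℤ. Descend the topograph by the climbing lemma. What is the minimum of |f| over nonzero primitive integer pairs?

translate: b→-4 (≡-14 mod 10), so (5,-14,11)→(5,-4,2)
flip: (5,-4,2)→(2,4,5)
translate: b→0 (≡4 mod 4), so (2,4,5)→(2,0,3)
reduced (well bottom): (2,0,3) with a≤c, −a<b≤a
well minimum = a = 2

2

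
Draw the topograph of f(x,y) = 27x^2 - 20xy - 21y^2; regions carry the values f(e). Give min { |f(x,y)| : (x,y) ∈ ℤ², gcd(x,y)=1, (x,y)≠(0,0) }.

descent: ρ → (-21,20,27)  [lands on river]
river: ρ → (27,34,-14)
river: ρ → (-14,50,3)
river: ρ → (3,46,-46)
river: ρ → (-46,46,3)
river: ρ → (3,50,-14)
river: ρ → (-14,34,27)
river: ρ → (27,20,-21)
river: ρ → (-21,22,26)
river: ρ → (26,30,-17)
river: ρ → (-17,38,18)
river: ρ → (18,34,-21)
river: ρ → (-21,50,2)
river: ρ → (2,50,-21)
river: ρ → (-21,34,18)
river: ρ → (18,38,-17)
river: ρ → (-17,30,26)
river: ρ → (26,22,-21)
closes: descent 1, river 18
min |a| on river = 2

2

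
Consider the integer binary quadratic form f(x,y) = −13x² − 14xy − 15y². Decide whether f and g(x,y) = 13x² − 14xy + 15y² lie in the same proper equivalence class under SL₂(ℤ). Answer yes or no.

D₁ = -584, D₂ = -584
f is negative-definite; reduce −f:
−f: translate: b→-12 (≡14 mod 26), so (13,14,15)→(13,-12,14)
−f: reduced (well bottom): (13,-12,14) with a≤c, −a<b≤a
flip sign back: reduced form of f is (-13,12,-14)
g: translate: b→12 (≡-14 mod 26), so (13,-14,15)→(13,12,14)
g: reduced (well bottom): (13,12,14) with a≤c, −a<b≤a
reduced forms (-13, 12, -14) vs (13, 12, 14) ⇒ inequivalent

no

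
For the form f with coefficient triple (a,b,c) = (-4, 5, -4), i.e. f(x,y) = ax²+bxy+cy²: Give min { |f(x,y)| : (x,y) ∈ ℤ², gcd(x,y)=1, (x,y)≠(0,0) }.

translate: b→3 (≡-5 mod 8), so (4,-5,4)→(4,3,3)
flip: (4,3,3)→(3,-3,4)
translate: b→3 (≡-3 mod 6), so (3,-3,4)→(3,3,4)
reduced (well bottom): (3,3,4) with a≤c, −a<b≤a
well minimum |f| = |-3| = 3 (negative-definite)

3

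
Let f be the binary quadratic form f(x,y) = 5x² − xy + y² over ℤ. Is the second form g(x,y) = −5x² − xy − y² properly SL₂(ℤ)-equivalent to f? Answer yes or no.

D₁ = -19, D₂ = -19
f: flip: (5,-1,1)→(1,1,5)
f: reduced (well bottom): (1,1,5) with a≤c, −a<b≤a
g is negative-definite; reduce −g:
−g: flip: (5,1,1)→(1,-1,5)
−g: translate: b→1 (≡-1 mod 2), so (1,-1,5)→(1,1,5)
−g: reduced (well bottom): (1,1,5) with a≤c, −a<b≤a
flip sign back: reduced form of g is (-1,-1,-5)
reduced forms (1, 1, 5) vs (-1, -1, -5) ⇒ inequivalent

no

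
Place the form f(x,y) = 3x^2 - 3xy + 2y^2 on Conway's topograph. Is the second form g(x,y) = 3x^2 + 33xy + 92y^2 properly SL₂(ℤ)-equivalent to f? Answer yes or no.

D₁ = -15, D₂ = -15
f: translate: b→3 (≡-3 mod 6), so (3,-3,2)→(3,3,2)
f: flip: (3,3,2)→(2,-3,3)
f: translate: b→1 (≡-3 mod 4), so (2,-3,3)→(2,1,2)
f: reduced (well bottom): (2,1,2) with a≤c, −a<b≤a
g: translate: b→3 (≡33 mod 6), so (3,33,92)→(3,3,2)
g: flip: (3,3,2)→(2,-3,3)
g: translate: b→1 (≡-3 mod 4), so (2,-3,3)→(2,1,2)
g: reduced (well bottom): (2,1,2) with a≤c, −a<b≤a
reduced forms (2, 1, 2) vs (2, 1, 2) ⇒ equivalent

yes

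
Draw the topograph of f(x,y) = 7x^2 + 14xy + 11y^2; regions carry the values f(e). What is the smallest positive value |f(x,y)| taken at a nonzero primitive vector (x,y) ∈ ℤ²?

translate: b→0 (≡14 mod 14), so (7,14,11)→(7,0,4)
flip: (7,0,4)→(4,0,7)
reduced (well bottom): (4,0,7) with a≤c, −a<b≤a
well minimum = a = 4

4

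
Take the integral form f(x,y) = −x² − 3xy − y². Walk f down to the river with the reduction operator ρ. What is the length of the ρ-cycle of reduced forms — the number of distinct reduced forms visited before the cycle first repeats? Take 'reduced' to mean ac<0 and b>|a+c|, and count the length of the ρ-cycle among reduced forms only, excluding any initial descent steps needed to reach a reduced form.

D = 5, ⌊√D⌋ = 2
descent: ρ → (-1,1,1)  [lands on river]
river: ρ → (1,1,-1)
ρ-cycle length = 2 (tail of 1 descent step not counted)

2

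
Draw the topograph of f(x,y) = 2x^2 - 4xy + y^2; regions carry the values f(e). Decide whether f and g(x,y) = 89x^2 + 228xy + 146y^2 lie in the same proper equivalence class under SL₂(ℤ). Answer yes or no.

D₁ = 8, D₂ = 8
river cycle of f (length 2): (1, 2, -1), (-1, 2, 1)
river cycle of g (length 2): (1, 2, -1), (-1, 2, 1)
cycles coincide ⇒ equivalent

yes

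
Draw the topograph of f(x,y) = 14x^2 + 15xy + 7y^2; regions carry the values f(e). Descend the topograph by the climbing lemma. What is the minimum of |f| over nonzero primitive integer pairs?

translate: b→-13 (≡15 mod 28), so (14,15,7)→(14,-13,6)
flip: (14,-13,6)→(6,13,14)
translate: b→1 (≡13 mod 12), so (6,13,14)→(6,1,7)
reduced (well bottom): (6,1,7) with a≤c, −a<b≤a
well minimum = a = 6

6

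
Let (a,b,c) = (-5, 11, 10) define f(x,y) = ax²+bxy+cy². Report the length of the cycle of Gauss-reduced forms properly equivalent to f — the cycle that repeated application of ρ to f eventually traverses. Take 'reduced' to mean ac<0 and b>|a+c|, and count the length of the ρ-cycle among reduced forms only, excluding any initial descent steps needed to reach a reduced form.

D = 321, ⌊√D⌋ = 17
river: ρ → (10,9,-6)
river: ρ → (-6,15,4)
river: ρ → (4,17,-2)
river: ρ → (-2,15,12)
river: ρ → (12,9,-5)
river: ρ → (-5,11,10)
ρ-cycle length = 6 (tail of 0 descent steps not counted)

6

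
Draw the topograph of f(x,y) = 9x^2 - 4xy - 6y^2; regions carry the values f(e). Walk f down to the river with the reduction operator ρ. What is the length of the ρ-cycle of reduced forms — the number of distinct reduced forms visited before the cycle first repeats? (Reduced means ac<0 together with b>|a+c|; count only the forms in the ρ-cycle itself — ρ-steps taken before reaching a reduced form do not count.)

D = 232, ⌊√D⌋ = 15
descent: ρ → (-6,4,9)  [lands on river]
river: ρ → (9,14,-1)
river: ρ → (-1,14,9)
river: ρ → (9,4,-6)
river: ρ → (-6,8,7)
river: ρ → (7,6,-7)
river: ρ → (-7,8,6)
river: ρ → (6,4,-9)
river: ρ → (-9,14,1)
river: ρ → (1,14,-9)
river: ρ → (-9,4,6)
river: ρ → (6,8,-7)
river: ρ → (-7,6,7)
river: ρ → (7,8,-6)
ρ-cycle length = 14 (tail of 1 descent step not counted)

14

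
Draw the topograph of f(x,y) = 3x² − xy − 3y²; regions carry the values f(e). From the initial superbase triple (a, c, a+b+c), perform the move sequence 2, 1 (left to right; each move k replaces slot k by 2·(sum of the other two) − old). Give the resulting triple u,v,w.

start (3,-3,-1) = (f(1,0),f(0,1),f(1,1))
replace slot 2: 2·(3+(-1)) − (-3) = 7 → (3,7,-1)
replace slot 1: 2·(7+(-1)) − 3 = 9 → (9,7,-1)

9,7,-1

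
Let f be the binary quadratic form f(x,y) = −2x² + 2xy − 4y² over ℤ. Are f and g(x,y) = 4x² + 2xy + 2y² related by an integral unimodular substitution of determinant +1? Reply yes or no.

D₁ = -28, D₂ = -28
f is negative-definite; reduce −f:
−f: translate: b→2 (≡-2 mod 4), so (2,-2,4)→(2,2,4)
−f: reduced (well bottom): (2,2,4) with a≤c, −a<b≤a
flip sign back: reduced form of f is (-2,-2,-4)
g: flip: (4,2,2)→(2,-2,4)
g: translate: b→2 (≡-2 mod 4), so (2,-2,4)→(2,2,4)
g: reduced (well bottom): (2,2,4) with a≤c, −a<b≤a
reduced forms (-2, -2, -4) vs (2, 2, 4) ⇒ inequivalent

no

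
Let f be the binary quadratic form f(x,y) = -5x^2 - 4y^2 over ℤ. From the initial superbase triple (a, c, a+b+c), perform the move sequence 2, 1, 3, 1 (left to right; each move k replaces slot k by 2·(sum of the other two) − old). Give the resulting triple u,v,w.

start (-5,-4,-9) = (f(1,0),f(0,1),f(1,1))
replace slot 2: 2·((-5)+(-9)) − (-4) = -24 → (-5,-24,-9)
replace slot 1: 2·((-24)+(-9)) − (-5) = -61 → (-61,-24,-9)
replace slot 3: 2·((-61)+(-24)) − (-9) = -161 → (-61,-24,-161)
replace slot 1: 2·((-24)+(-161)) − (-61) = -309 → (-309,-24,-161)

-309,-24,-161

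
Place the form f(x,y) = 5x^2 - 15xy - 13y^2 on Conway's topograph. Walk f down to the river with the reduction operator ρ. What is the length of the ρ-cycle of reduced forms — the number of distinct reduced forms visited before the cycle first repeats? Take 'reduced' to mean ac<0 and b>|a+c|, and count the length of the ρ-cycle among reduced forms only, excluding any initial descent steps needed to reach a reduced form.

D = 485, ⌊√D⌋ = 22
descent: ρ → (-13,15,5)  [lands on river]
river: ρ → (5,15,-13)
river: ρ → (-13,11,7)
river: ρ → (7,17,-7)
river: ρ → (-7,11,13)
river: ρ → (13,15,-5)
river: ρ → (-5,15,13)
river: ρ → (13,11,-7)
river: ρ → (-7,17,7)
river: ρ → (7,11,-13)
ρ-cycle length = 10 (tail of 1 descent step not counted)

10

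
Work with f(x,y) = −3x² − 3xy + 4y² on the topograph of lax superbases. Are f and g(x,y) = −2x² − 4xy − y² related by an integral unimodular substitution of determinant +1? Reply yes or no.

D₁ = 57, D₂ = 8
discriminants differ ⇒ not SL₂(ℤ)-equivalent

no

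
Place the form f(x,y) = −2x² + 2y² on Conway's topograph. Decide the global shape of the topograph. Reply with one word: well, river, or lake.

D = b²−4ac = 0² − 4·(-2)·2 = 16
D = 4² is a perfect square ⇒ form factors over ℤ ⇒ lakes

lake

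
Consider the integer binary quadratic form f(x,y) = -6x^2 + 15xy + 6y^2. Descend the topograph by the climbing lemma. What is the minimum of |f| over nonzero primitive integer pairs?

river: ρ → (6,9,-12)
river: ρ → (-12,15,3)
river: ρ → (3,15,-12)
river: ρ → (-12,9,6)
river: ρ → (6,15,-6)
river: ρ → (-6,9,12)
river: ρ → (12,15,-3)
river: ρ → (-3,15,12)
river: ρ → (12,9,-6)
river: ρ → (-6,15,6)
closes: descent 0, river 10
min |a| on river = 3

3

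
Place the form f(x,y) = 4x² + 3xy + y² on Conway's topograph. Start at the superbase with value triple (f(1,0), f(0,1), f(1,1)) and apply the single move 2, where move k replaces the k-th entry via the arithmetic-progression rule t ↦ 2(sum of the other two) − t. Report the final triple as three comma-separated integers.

start (4,1,8) = (f(1,0),f(0,1),f(1,1))
replace slot 2: 2·(4+8) − 1 = 23 → (4,23,8)

4,23,8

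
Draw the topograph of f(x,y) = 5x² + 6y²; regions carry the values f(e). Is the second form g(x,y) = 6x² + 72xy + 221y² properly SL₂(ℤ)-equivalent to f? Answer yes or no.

D₁ = -120, D₂ = -120
f: reduced (well bottom): (5,0,6) with a≤c, −a<b≤a
g: translate: b→0 (≡72 mod 12), so (6,72,221)→(6,0,5)
g: flip: (6,0,5)→(5,0,6)
g: reduced (well bottom): (5,0,6) with a≤c, −a<b≤a
reduced forms (5, 0, 6) vs (5, 0, 6) ⇒ equivalent

yes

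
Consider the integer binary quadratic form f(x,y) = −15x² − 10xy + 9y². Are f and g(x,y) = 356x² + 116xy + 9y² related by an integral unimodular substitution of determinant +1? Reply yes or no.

D₁ = 640, D₂ = 640
river cycle of f (length 8): (9, 10, -15), (-15, 20, 4), (4, 20, -15), (-15, 10, 9), (9, 8, -16), (-16, 24, 1), (1, 24, -16), (-16, 8, 9)
river cycle of g (length 8): (9, 10, -15), (-15, 20, 4), (4, 20, -15), (-15, 10, 9), (9, 8, -16), (-16, 24, 1), (1, 24, -16), (-16, 8, 9)
cycles coincide ⇒ equivalent

yes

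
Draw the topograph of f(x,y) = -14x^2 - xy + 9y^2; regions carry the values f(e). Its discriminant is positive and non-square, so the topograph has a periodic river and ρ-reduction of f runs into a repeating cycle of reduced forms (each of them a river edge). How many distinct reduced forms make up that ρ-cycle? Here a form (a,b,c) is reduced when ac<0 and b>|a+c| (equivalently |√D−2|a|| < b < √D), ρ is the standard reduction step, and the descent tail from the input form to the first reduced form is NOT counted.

D = 505, ⌊√D⌋ = 22
descent: ρ → (9,19,-4)  [lands on river]
river: ρ → (-4,21,4)
river: ρ → (4,19,-9)
river: ρ → (-9,17,6)
river: ρ → (6,19,-6)
river: ρ → (-6,17,9)
ρ-cycle length = 6 (tail of 1 descent step not counted)

6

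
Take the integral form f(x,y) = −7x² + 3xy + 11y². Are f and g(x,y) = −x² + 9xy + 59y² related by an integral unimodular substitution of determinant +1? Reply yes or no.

D₁ = 317, D₂ = 317
river cycle of f (length 6): (-7, 17, 1), (1, 17, -7), (-7, 11, 7), (7, 17, -1), (-1, 17, 7), (7, 11, -7)
river cycle of g (length 6): (-1, 17, 7), (7, 11, -7), (-7, 17, 1), (1, 17, -7), (-7, 11, 7), (7, 17, -1)
cycles coincide ⇒ equivalent

yes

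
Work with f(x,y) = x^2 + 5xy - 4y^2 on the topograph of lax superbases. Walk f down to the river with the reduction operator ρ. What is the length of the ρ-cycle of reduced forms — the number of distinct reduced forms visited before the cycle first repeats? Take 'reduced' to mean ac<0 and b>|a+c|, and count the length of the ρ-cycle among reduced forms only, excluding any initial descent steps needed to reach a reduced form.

D = 41, ⌊√D⌋ = 6
river: ρ → (-4,3,2)
river: ρ → (2,5,-2)
river: ρ → (-2,3,4)
river: ρ → (4,5,-1)
river: ρ → (-1,5,4)
river: ρ → (4,3,-2)
river: ρ → (-2,5,2)
river: ρ → (2,3,-4)
river: ρ → (-4,5,1)
river: ρ → (1,5,-4)
ρ-cycle length = 10 (tail of 0 descent steps not counted)

10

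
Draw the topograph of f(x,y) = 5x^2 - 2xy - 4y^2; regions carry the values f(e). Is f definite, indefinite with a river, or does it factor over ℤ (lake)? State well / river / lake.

D = b²−4ac = (-2)² − 4·5·(-4) = 84
D > 0 non-square ⇒ indefinite ⇒ periodic river

river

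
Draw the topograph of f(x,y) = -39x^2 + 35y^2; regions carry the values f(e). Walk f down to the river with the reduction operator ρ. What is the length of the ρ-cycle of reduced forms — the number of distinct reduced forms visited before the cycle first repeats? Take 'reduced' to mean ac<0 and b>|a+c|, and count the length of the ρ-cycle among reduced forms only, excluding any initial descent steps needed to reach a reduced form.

D = 5460, ⌊√D⌋ = 73
descent: ρ → (35,70,-4)  [lands on river]
river: ρ → (-4,66,69)
river: ρ → (69,72,-1)
river: ρ → (-1,72,69)
river: ρ → (69,66,-4)
river: ρ → (-4,70,35)
ρ-cycle length = 6 (tail of 1 descent step not counted)

6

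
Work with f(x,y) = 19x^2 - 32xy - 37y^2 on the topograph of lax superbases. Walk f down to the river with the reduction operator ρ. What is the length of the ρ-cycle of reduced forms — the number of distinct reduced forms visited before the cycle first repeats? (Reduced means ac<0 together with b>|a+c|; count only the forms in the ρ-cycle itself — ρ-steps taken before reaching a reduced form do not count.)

D = 3836, ⌊√D⌋ = 61
descent: ρ → (-37,32,19)  [lands on river]
river: ρ → (19,44,-25)
river: ρ → (-25,56,7)
river: ρ → (7,56,-25)
river: ρ → (-25,44,19)
river: ρ → (19,32,-37)
river: ρ → (-37,42,14)
river: ρ → (14,42,-37)
ρ-cycle length = 8 (tail of 1 descent step not counted)

8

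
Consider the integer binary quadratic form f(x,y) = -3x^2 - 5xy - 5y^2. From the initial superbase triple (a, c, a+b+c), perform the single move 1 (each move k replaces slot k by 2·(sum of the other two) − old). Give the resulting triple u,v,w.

start (-3,-5,-13) = (f(1,0),f(0,1),f(1,1))
replace slot 1: 2·((-5)+(-13)) − (-3) = -33 → (-33,-5,-13)

-33,-5,-13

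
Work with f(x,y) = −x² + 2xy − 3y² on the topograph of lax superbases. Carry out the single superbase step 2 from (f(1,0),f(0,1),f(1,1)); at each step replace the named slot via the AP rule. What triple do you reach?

start (-1,-3,-2) = (f(1,0),f(0,1),f(1,1))
replace slot 2: 2·((-1)+(-2)) − (-3) = -3 → (-1,-3,-2)

-1,-3,-2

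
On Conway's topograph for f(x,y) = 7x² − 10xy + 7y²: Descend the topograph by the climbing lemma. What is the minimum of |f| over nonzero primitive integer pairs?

translate: b→4 (≡-10 mod 14), so (7,-10,7)→(7,4,4)
flip: (7,4,4)→(4,-4,7)
translate: b→4 (≡-4 mod 8), so (4,-4,7)→(4,4,7)
reduced (well bottom): (4,4,7) with a≤c, −a<b≤a
well minimum = a = 4

4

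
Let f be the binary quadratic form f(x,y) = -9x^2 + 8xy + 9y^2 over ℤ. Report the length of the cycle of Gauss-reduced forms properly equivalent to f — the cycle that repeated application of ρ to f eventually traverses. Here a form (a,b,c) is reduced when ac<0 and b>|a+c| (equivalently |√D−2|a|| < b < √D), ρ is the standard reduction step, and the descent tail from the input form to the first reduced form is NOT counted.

D = 388, ⌊√D⌋ = 19
river: ρ → (9,10,-8)
river: ρ → (-8,6,11)
river: ρ → (11,16,-3)
river: ρ → (-3,14,16)
river: ρ → (16,18,-1)
river: ρ → (-1,18,16)
river: ρ → (16,14,-3)
river: ρ → (-3,16,11)
river: ρ → (11,6,-8)
river: ρ → (-8,10,9)
river: ρ → (9,8,-9)
river: ρ → (-9,10,8)
river: ρ → (8,6,-11)
river: ρ → (-11,16,3)
river: ρ → (3,14,-16)
river: ρ → (-16,18,1)
river: ρ → (1,18,-16)
river: ρ → (-16,14,3)
river: ρ → (3,16,-11)
river: ρ → (-11,6,8)
river: ρ → (8,10,-9)
river: ρ → (-9,8,9)
ρ-cycle length = 22 (tail of 0 descent steps not counted)

22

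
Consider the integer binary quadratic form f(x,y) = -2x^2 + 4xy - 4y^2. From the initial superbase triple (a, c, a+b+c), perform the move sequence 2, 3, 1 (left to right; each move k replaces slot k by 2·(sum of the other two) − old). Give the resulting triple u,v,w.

start (-2,-4,-2) = (f(1,0),f(0,1),f(1,1))
replace slot 2: 2·((-2)+(-2)) − (-4) = -4 → (-2,-4,-2)
replace slot 3: 2·((-2)+(-4)) − (-2) = -10 → (-2,-4,-10)
replace slot 1: 2·((-4)+(-10)) − (-2) = -26 → (-26,-4,-10)

-26,-4,-10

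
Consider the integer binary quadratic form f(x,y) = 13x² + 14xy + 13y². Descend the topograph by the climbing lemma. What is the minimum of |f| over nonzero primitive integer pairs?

translate: b→-12 (≡14 mod 26), so (13,14,13)→(13,-12,12)
flip: (13,-12,12)→(12,12,13)
reduced (well bottom): (12,12,13) with a≤c, −a<b≤a
well minimum = a = 12

12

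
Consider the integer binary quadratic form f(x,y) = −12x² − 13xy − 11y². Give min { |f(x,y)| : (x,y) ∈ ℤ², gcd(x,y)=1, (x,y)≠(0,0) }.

translate: b→-11 (≡13 mod 24), so (12,13,11)→(12,-11,10)
flip: (12,-11,10)→(10,11,12)
translate: b→-9 (≡11 mod 20), so (10,11,12)→(10,-9,11)
reduced (well bottom): (10,-9,11) with a≤c, −a<b≤a
well minimum |f| = |-10| = 10 (negative-definite)

10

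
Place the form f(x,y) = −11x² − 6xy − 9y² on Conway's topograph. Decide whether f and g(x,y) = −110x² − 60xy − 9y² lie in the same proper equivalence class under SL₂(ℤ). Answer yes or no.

D₁ = -360, D₂ = -360
f is negative-definite; reduce −f:
−f: flip: (11,6,9)→(9,-6,11)
−f: reduced (well bottom): (9,-6,11) with a≤c, −a<b≤a
flip sign back: reduced form of f is (-9,6,-11)
g is negative-definite; reduce −g:
−g: flip: (110,60,9)→(9,-60,110)
−g: translate: b→-6 (≡-60 mod 18), so (9,-60,110)→(9,-6,11)
−g: reduced (well bottom): (9,-6,11) with a≤c, −a<b≤a
flip sign back: reduced form of g is (-9,6,-11)
reduced forms (-9, 6, -11) vs (-9, 6, -11) ⇒ equivalent

yes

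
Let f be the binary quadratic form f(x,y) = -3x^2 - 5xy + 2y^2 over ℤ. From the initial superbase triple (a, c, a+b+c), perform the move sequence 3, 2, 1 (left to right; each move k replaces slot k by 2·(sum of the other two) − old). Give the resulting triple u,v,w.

start (-3,2,-6) = (f(1,0),f(0,1),f(1,1))
replace slot 3: 2·((-3)+2) − (-6) = 4 → (-3,2,4)
replace slot 2: 2·((-3)+4) − 2 = 0 → (-3,0,4)
replace slot 1: 2·(0+4) − (-3) = 11 → (11,0,4)

11,0,4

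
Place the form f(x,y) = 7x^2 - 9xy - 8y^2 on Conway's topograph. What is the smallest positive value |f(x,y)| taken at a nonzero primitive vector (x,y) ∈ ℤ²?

descent: ρ → (-8,9,7)  [lands on river]
river: ρ → (7,5,-10)
river: ρ → (-10,15,2)
river: ρ → (2,17,-2)
river: ρ → (-2,15,10)
river: ρ → (10,5,-7)
river: ρ → (-7,9,8)
river: ρ → (8,7,-8)
closes: descent 1, river 8
min |a| on river = 2

2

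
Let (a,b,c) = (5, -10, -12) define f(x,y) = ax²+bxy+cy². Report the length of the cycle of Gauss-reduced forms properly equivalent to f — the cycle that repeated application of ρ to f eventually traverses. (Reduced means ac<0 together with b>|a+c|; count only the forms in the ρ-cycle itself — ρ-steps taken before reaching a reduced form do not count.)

D = 340, ⌊√D⌋ = 18
descent: ρ → (-12,10,5)  [lands on river]
river: ρ → (5,10,-12)
river: ρ → (-12,14,3)
river: ρ → (3,16,-7)
river: ρ → (-7,12,7)
river: ρ → (7,16,-3)
river: ρ → (-3,14,12)
river: ρ → (12,10,-5)
river: ρ → (-5,10,12)
river: ρ → (12,14,-3)
river: ρ → (-3,16,7)
river: ρ → (7,12,-7)
river: ρ → (-7,16,3)
river: ρ → (3,14,-12)
ρ-cycle length = 14 (tail of 1 descent step not counted)

14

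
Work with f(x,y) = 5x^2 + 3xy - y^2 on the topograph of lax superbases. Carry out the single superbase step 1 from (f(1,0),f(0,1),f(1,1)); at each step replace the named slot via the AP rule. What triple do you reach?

start (5,-1,7) = (f(1,0),f(0,1),f(1,1))
replace slot 1: 2·((-1)+7) − 5 = 7 → (7,-1,7)

7,-1,7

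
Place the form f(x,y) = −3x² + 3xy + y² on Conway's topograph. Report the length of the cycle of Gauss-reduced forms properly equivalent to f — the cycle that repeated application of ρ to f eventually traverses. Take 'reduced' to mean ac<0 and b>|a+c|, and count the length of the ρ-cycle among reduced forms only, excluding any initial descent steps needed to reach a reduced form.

D = 21, ⌊√D⌋ = 4
river: ρ → (1,3,-3)
river: ρ → (-3,3,1)
ρ-cycle length = 2 (tail of 0 descent steps not counted)

2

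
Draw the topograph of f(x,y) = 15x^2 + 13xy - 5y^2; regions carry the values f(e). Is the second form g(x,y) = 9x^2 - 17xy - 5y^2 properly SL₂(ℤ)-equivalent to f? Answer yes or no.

D₁ = 469, D₂ = 469
river cycle of f (length 4): (-5, 17, 9), (9, 19, -3), (-3, 17, 15), (15, 13, -5)
river cycle of g (length 4): (-5, 17, 9), (9, 19, -3), (-3, 17, 15), (15, 13, -5)
cycles coincide ⇒ equivalent

yes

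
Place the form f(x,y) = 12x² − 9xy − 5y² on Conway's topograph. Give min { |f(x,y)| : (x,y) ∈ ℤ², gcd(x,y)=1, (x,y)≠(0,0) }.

descent: ρ → (-5,9,12)  [lands on river]
river: ρ → (12,15,-2)
river: ρ → (-2,17,4)
river: ρ → (4,15,-6)
river: ρ → (-6,9,10)
river: ρ → (10,11,-5)
closes: descent 1, river 6
min |a| on river = 2

2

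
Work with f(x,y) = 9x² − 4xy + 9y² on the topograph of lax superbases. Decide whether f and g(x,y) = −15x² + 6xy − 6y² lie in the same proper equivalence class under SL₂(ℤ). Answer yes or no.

D₁ = -308, D₂ = -324
discriminants differ ⇒ not SL₂(ℤ)-equivalent

no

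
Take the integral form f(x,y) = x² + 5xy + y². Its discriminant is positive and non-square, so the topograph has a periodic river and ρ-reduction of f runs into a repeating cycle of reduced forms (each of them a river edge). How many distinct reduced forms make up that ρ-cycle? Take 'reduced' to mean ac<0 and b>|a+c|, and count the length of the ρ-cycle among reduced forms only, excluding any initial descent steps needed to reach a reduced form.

D = 21, ⌊√D⌋ = 4
descent: ρ → (1,3,-3)  [lands on river]
river: ρ → (-3,3,1)
ρ-cycle length = 2 (tail of 1 descent step not counted)

2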